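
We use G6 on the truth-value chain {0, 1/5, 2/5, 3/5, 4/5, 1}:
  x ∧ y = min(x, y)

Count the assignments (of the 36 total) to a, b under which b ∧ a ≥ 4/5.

4

value 1: 1 assignment (counts)
value 4/5: 3 assignments (counts)
value 3/5: 5 assignments
value 2/5: 7 assignments
value 1/5: 9 assignments
value 0: 11 assignments
So 4 of the 36 assignments meet the threshold.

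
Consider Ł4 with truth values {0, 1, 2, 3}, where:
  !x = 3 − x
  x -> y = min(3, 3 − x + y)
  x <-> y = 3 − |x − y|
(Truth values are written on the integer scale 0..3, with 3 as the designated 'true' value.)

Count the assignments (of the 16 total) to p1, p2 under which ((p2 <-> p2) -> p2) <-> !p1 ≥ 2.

p1 = 0, p2 = 0 ↦ 0  <
p1 = 0, p2 = 1 ↦ 1  <
p1 = 0, p2 = 2 ↦ 2  ≥
p1 = 0, p2 = 3 ↦ 3  ≥
p1 = 1, p2 = 0 ↦ 1  <
p1 = 1, p2 = 1 ↦ 2  ≥
p1 = 1, p2 = 2 ↦ 3  ≥
p1 = 1, p2 = 3 ↦ 2  ≥
p1 = 2, p2 = 0 ↦ 2  ≥
p1 = 2, p2 = 1 ↦ 3  ≥
p1 = 2, p2 = 2 ↦ 2  ≥
p1 = 2, p2 = 3 ↦ 1  <
p1 = 3, p2 = 0 ↦ 3  ≥
p1 = 3, p2 = 1 ↦ 2  ≥
p1 = 3, p2 = 2 ↦ 1  <
p1 = 3, p2 = 3 ↦ 0  <
So 10 of the 16 assignments meet the threshold.

10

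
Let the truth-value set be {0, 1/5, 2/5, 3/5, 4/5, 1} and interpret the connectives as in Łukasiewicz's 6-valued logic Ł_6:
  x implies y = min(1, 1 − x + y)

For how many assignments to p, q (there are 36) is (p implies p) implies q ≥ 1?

6

value 1: 6 assignments (counts)
value 4/5: 6 assignments
value 3/5: 6 assignments
value 2/5: 6 assignments
value 1/5: 6 assignments
value 0: 6 assignments
So 6 of the 36 assignments meet the threshold.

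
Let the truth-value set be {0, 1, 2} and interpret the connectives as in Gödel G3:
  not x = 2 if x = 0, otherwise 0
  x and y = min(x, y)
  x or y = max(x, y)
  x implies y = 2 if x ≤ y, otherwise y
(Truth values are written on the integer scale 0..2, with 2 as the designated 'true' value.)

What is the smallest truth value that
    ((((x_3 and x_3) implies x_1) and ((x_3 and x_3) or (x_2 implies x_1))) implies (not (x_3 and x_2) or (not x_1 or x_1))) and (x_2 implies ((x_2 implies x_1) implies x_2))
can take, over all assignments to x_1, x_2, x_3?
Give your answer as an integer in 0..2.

Take x_1 = 1, x_2 = 1, x_3 = 1:
x_3 and x_3 = 1 and 1 = 1
(x_3 and x_3) implies x_1 = 1 implies 1 = 2
x_3 and x_3 = 1 and 1 = 1
x_2 implies x_1 = 1 implies 1 = 2
(x_3 and x_3) or (x_2 implies x_1) = 1 or 2 = 2
((x_3 and x_3) implies x_1) and ((x_3 and x_3) or (x_2 implies x_1)) = 2 and 2 = 2
x_3 and x_2 = 1 and 1 = 1
not (x_3 and x_2) = not 1 = 0
not x_1 = not 1 = 0
not x_1 or x_1 = 0 or 1 = 1
not (x_3 and x_2) or (not x_1 or x_1) = 0 or 1 = 1
(((x_3 and x_3) implies x_1) and ((x_3 and x_3) or (x_2 implies x_1))) implies (not (x_3 and x_2) or (not x_1 or x_1)) = 2 implies 1 = 1
x_2 implies x_1 = 1 implies 1 = 2
(x_2 implies x_1) implies x_2 = 2 implies 1 = 1
x_2 implies ((x_2 implies x_1) implies x_2) = 1 implies 1 = 2
((((x_3 and x_3) implies x_1) and ((x_3 and x_3) or (x_2 implies x_1))) implies (not (x_3 and x_2) or (not x_1 or x_1))) and (x_2 implies ((x_2 implies x_1) implies x_2)) = 1 and 2 = 1
No assignment yields a value below 1, so this is the minimum.

1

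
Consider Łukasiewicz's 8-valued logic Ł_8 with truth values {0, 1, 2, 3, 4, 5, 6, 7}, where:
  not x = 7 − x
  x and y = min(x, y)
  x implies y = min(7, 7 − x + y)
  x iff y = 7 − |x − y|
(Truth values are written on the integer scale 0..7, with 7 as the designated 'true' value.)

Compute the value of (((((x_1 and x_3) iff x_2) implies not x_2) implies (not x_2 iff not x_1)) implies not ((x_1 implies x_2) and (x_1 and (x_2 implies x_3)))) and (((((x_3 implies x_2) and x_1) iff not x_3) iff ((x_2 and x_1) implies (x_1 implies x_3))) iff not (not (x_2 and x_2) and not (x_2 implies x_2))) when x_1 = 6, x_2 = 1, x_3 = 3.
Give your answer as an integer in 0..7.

6

x_1 and x_3 = 6 and 3 = 3
(x_1 and x_3) iff x_2 = 3 iff 1 = 5
not x_2 = not 1 = 6
((x_1 and x_3) iff x_2) implies not x_2 = 5 implies 6 = 7
not x_2 = not 1 = 6
not x_1 = not 6 = 1
not x_2 iff not x_1 = 6 iff 1 = 2
(((x_1 and x_3) iff x_2) implies not x_2) implies (not x_2 iff not x_1) = 7 implies 2 = 2
x_1 implies x_2 = 6 implies 1 = 2
x_2 implies x_3 = 1 implies 3 = 7
x_1 and (x_2 implies x_3) = 6 and 7 = 6
(x_1 implies x_2) and (x_1 and (x_2 implies x_3)) = 2 and 6 = 2
not ((x_1 implies x_2) and (x_1 and (x_2 implies x_3))) = not 2 = 5
((((x_1 and x_3) iff x_2) implies not x_2) implies (not x_2 iff not x_1)) implies not ((x_1 implies x_2) and (x_1 and (x_2 implies x_3))) = 2 implies 5 = 7
x_3 implies x_2 = 3 implies 1 = 5
(x_3 implies x_2) and x_1 = 5 and 6 = 5
not x_3 = not 3 = 4
((x_3 implies x_2) and x_1) iff not x_3 = 5 iff 4 = 6
x_2 and x_1 = 1 and 6 = 1
x_1 implies x_3 = 6 implies 3 = 4
(x_2 and x_1) implies (x_1 implies x_3) = 1 implies 4 = 7
(((x_3 implies x_2) and x_1) iff not x_3) iff ((x_2 and x_1) implies (x_1 implies x_3)) = 6 iff 7 = 6
x_2 and x_2 = 1 and 1 = 1
not (x_2 and x_2) = not 1 = 6
x_2 implies x_2 = 1 implies 1 = 7
not (x_2 implies x_2) = not 7 = 0
not (x_2 and x_2) and not (x_2 implies x_2) = 6 and 0 = 0
not (not (x_2 and x_2) and not (x_2 implies x_2)) = not 0 = 7
((((x_3 implies x_2) and x_1) iff not x_3) iff ((x_2 and x_1) implies (x_1 implies x_3))) iff not (not (x_2 and x_2) and not (x_2 implies x_2)) = 6 iff 7 = 6
(((((x_1 and x_3) iff x_2) implies not x_2) implies (not x_2 iff not x_1)) implies not ((x_1 implies x_2) and (x_1 and (x_2 implies x_3)))) and (((((x_3 implies x_2) and x_1) iff not x_3) iff ((x_2 and x_1) implies (x_1 implies x_3))) iff not (not (x_2 and x_2) and not (x_2 implies x_2))) = 7 and 6 = 6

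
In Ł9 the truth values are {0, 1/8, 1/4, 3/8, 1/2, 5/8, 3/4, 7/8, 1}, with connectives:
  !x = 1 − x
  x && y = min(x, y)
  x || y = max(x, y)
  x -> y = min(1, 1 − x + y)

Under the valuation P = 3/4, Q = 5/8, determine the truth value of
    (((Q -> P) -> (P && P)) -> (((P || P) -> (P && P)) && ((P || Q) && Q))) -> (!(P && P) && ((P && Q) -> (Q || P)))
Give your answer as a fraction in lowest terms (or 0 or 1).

3/8

Q -> P = 5/8 -> 3/4 = 1
P && P = 3/4 && 3/4 = 3/4
(Q -> P) -> (P && P) = 1 -> 3/4 = 3/4
P || P = 3/4 || 3/4 = 3/4
P && P = 3/4 && 3/4 = 3/4
(P || P) -> (P && P) = 3/4 -> 3/4 = 1
P || Q = 3/4 || 5/8 = 3/4
(P || Q) && Q = 3/4 && 5/8 = 5/8
((P || P) -> (P && P)) && ((P || Q) && Q) = 1 && 5/8 = 5/8
((Q -> P) -> (P && P)) -> (((P || P) -> (P && P)) && ((P || Q) && Q)) = 3/4 -> 5/8 = 7/8
P && P = 3/4 && 3/4 = 3/4
!(P && P) = !3/4 = 1/4
P && Q = 3/4 && 5/8 = 5/8
Q || P = 5/8 || 3/4 = 3/4
(P && Q) -> (Q || P) = 5/8 -> 3/4 = 1
!(P && P) && ((P && Q) -> (Q || P)) = 1/4 && 1 = 1/4
(((Q -> P) -> (P && P)) -> (((P || P) -> (P && P)) && ((P || Q) && Q))) -> (!(P && P) && ((P && Q) -> (Q || P))) = 7/8 -> 1/4 = 3/8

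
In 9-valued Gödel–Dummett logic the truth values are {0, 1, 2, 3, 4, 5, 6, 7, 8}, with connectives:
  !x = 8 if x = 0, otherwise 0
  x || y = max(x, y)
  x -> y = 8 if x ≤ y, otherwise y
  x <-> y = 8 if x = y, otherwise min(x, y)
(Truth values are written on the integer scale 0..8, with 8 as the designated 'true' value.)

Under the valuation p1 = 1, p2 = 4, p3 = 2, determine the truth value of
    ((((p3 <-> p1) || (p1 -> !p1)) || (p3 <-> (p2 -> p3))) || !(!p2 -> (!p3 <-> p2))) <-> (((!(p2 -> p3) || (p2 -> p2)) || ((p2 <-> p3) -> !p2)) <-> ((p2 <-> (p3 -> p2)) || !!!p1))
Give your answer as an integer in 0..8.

p3 <-> p1 = 2 <-> 1 = 1
!p1 = !1 = 0
p1 -> !p1 = 1 -> 0 = 0
(p3 <-> p1) || (p1 -> !p1) = 1 || 0 = 1
p2 -> p3 = 4 -> 2 = 2
p3 <-> (p2 -> p3) = 2 <-> 2 = 8
((p3 <-> p1) || (p1 -> !p1)) || (p3 <-> (p2 -> p3)) = 1 || 8 = 8
!p2 = !4 = 0
!p3 = !2 = 0
!p3 <-> p2 = 0 <-> 4 = 0
!p2 -> (!p3 <-> p2) = 0 -> 0 = 8
!(!p2 -> (!p3 <-> p2)) = !8 = 0
(((p3 <-> p1) || (p1 -> !p1)) || (p3 <-> (p2 -> p3))) || !(!p2 -> (!p3 <-> p2)) = 8 || 0 = 8
p2 -> p3 = 4 -> 2 = 2
!(p2 -> p3) = !2 = 0
p2 -> p2 = 4 -> 4 = 8
!(p2 -> p3) || (p2 -> p2) = 0 || 8 = 8
p2 <-> p3 = 4 <-> 2 = 2
!p2 = !4 = 0
(p2 <-> p3) -> !p2 = 2 -> 0 = 0
(!(p2 -> p3) || (p2 -> p2)) || ((p2 <-> p3) -> !p2) = 8 || 0 = 8
p3 -> p2 = 2 -> 4 = 8
p2 <-> (p3 -> p2) = 4 <-> 8 = 4
!p1 = !1 = 0
!!p1 = !0 = 8
!!!p1 = !8 = 0
(p2 <-> (p3 -> p2)) || !!!p1 = 4 || 0 = 4
((!(p2 -> p3) || (p2 -> p2)) || ((p2 <-> p3) -> !p2)) <-> ((p2 <-> (p3 -> p2)) || !!!p1) = 8 <-> 4 = 4
((((p3 <-> p1) || (p1 -> !p1)) || (p3 <-> (p2 -> p3))) || !(!p2 -> (!p3 <-> p2))) <-> (((!(p2 -> p3) || (p2 -> p2)) || ((p2 <-> p3) -> !p2)) <-> ((p2 <-> (p3 -> p2)) || !!!p1)) = 8 <-> 4 = 4

4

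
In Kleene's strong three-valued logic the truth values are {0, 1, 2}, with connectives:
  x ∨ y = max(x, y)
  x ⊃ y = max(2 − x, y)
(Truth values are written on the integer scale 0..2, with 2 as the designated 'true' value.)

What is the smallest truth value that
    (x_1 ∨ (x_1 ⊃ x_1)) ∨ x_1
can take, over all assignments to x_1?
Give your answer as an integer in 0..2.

1

Take x_1 = 1:
x_1 ⊃ x_1 = 1 ⊃ 1 = 1
x_1 ∨ (x_1 ⊃ x_1) = 1 ∨ 1 = 1
(x_1 ∨ (x_1 ⊃ x_1)) ∨ x_1 = 1 ∨ 1 = 1
No assignment yields a value below 1, so this is the minimum.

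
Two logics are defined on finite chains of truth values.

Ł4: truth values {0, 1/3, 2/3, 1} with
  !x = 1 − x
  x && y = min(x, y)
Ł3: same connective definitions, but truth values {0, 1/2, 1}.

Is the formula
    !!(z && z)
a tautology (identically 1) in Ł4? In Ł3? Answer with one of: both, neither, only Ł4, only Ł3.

In Ł4: at z = 0 the value is 0 — not a tautology.
In Ł3: at z = 0 the value is 0 — not a tautology.

neither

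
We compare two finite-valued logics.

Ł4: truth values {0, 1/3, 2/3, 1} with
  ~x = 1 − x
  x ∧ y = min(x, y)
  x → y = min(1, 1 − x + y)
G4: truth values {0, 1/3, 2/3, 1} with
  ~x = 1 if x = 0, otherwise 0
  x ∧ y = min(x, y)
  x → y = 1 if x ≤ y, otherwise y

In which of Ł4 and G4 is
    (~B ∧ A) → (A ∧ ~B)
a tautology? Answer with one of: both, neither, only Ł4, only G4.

both

In Ł4: every assignment gives 1 — tautology.
In G4: every assignment gives 1 — tautology.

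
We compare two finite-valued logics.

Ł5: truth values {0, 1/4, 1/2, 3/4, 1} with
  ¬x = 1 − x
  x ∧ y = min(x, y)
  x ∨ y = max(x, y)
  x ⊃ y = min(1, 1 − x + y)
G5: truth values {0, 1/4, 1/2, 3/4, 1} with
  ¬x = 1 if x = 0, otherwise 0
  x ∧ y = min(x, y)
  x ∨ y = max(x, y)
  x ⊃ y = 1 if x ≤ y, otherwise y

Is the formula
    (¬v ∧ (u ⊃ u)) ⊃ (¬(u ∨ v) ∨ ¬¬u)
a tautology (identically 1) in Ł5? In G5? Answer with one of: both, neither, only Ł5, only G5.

only G5

In Ł5: at u = 1/4, v = 0 the value is 3/4 — not a tautology.
In G5: every assignment gives 1 — tautology.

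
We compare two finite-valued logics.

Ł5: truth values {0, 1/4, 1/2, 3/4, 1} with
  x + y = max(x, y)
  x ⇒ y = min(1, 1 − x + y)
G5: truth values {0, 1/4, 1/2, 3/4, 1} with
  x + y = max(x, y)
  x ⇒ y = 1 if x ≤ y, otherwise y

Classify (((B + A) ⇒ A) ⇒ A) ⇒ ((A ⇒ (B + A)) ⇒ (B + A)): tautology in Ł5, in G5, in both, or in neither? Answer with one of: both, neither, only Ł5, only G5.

In Ł5: every assignment gives 1 — tautology.
In G5: at A = 0, B = 1/4 the value is 1/4 — not a tautology.

only Ł5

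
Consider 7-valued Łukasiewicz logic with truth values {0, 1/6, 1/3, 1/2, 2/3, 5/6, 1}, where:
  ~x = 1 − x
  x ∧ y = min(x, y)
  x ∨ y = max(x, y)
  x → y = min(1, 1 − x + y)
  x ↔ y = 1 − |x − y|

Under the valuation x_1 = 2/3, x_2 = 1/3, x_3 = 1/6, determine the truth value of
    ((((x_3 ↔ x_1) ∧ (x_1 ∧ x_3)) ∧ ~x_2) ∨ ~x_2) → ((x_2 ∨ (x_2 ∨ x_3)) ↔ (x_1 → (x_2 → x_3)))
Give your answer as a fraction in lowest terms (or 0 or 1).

x_3 ↔ x_1 = 1/6 ↔ 2/3 = 1/2
x_1 ∧ x_3 = 2/3 ∧ 1/6 = 1/6
(x_3 ↔ x_1) ∧ (x_1 ∧ x_3) = 1/2 ∧ 1/6 = 1/6
~x_2 = ~1/3 = 2/3
((x_3 ↔ x_1) ∧ (x_1 ∧ x_3)) ∧ ~x_2 = 1/6 ∧ 2/3 = 1/6
~x_2 = ~1/3 = 2/3
(((x_3 ↔ x_1) ∧ (x_1 ∧ x_3)) ∧ ~x_2) ∨ ~x_2 = 1/6 ∨ 2/3 = 2/3
x_2 ∨ x_3 = 1/3 ∨ 1/6 = 1/3
x_2 ∨ (x_2 ∨ x_3) = 1/3 ∨ 1/3 = 1/3
x_2 → x_3 = 1/3 → 1/6 = 5/6
x_1 → (x_2 → x_3) = 2/3 → 5/6 = 1
(x_2 ∨ (x_2 ∨ x_3)) ↔ (x_1 → (x_2 → x_3)) = 1/3 ↔ 1 = 1/3
((((x_3 ↔ x_1) ∧ (x_1 ∧ x_3)) ∧ ~x_2) ∨ ~x_2) → ((x_2 ∨ (x_2 ∨ x_3)) ↔ (x_1 → (x_2 → x_3))) = 2/3 → 1/3 = 2/3

2/3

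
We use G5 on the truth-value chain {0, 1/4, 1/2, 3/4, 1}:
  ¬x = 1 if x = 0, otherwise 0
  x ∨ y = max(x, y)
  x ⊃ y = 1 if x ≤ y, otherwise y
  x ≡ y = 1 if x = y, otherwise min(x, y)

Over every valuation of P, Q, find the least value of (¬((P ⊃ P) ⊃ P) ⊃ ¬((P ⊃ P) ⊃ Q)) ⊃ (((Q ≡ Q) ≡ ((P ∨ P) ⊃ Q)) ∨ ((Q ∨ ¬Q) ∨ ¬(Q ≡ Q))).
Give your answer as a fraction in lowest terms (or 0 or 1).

Take P = 1/2, Q = 1/4:
P ⊃ P = 1/2 ⊃ 1/2 = 1
(P ⊃ P) ⊃ P = 1 ⊃ 1/2 = 1/2
¬((P ⊃ P) ⊃ P) = ¬1/2 = 0
P ⊃ P = 1/2 ⊃ 1/2 = 1
(P ⊃ P) ⊃ Q = 1 ⊃ 1/4 = 1/4
¬((P ⊃ P) ⊃ Q) = ¬1/4 = 0
¬((P ⊃ P) ⊃ P) ⊃ ¬((P ⊃ P) ⊃ Q) = 0 ⊃ 0 = 1
Q ≡ Q = 1/4 ≡ 1/4 = 1
P ∨ P = 1/2 ∨ 1/2 = 1/2
(P ∨ P) ⊃ Q = 1/2 ⊃ 1/4 = 1/4
(Q ≡ Q) ≡ ((P ∨ P) ⊃ Q) = 1 ≡ 1/4 = 1/4
¬Q = ¬1/4 = 0
Q ∨ ¬Q = 1/4 ∨ 0 = 1/4
Q ≡ Q = 1/4 ≡ 1/4 = 1
¬(Q ≡ Q) = ¬1 = 0
(Q ∨ ¬Q) ∨ ¬(Q ≡ Q) = 1/4 ∨ 0 = 1/4
((Q ≡ Q) ≡ ((P ∨ P) ⊃ Q)) ∨ ((Q ∨ ¬Q) ∨ ¬(Q ≡ Q)) = 1/4 ∨ 1/4 = 1/4
(¬((P ⊃ P) ⊃ P) ⊃ ¬((P ⊃ P) ⊃ Q)) ⊃ (((Q ≡ Q) ≡ ((P ∨ P) ⊃ Q)) ∨ ((Q ∨ ¬Q) ∨ ¬(Q ≡ Q))) = 1 ⊃ 1/4 = 1/4
No assignment yields a value below 1/4, so this is the minimum.

1/4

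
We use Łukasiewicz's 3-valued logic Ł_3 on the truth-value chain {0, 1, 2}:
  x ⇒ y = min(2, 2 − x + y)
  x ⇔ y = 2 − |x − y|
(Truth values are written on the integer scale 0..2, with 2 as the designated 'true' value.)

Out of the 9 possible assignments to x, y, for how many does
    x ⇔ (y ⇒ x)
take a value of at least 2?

5

x = 0, y = 0 ↦ 0  <
x = 0, y = 1 ↦ 1  <
x = 0, y = 2 ↦ 2  ≥
x = 1, y = 0 ↦ 1  <
x = 1, y = 1 ↦ 1  <
x = 1, y = 2 ↦ 2  ≥
x = 2, y = 0 ↦ 2  ≥
x = 2, y = 1 ↦ 2  ≥
x = 2, y = 2 ↦ 2  ≥
So 5 of the 9 assignments meet the threshold.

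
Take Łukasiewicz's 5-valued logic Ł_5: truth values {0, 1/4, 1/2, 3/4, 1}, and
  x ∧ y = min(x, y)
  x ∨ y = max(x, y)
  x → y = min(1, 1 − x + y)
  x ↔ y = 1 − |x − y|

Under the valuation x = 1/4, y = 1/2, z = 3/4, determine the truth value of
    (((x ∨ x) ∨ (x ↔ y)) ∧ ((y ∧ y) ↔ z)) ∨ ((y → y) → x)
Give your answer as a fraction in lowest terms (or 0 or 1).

3/4

x ∨ x = 1/4 ∨ 1/4 = 1/4
x ↔ y = 1/4 ↔ 1/2 = 3/4
(x ∨ x) ∨ (x ↔ y) = 1/4 ∨ 3/4 = 3/4
y ∧ y = 1/2 ∧ 1/2 = 1/2
(y ∧ y) ↔ z = 1/2 ↔ 3/4 = 3/4
((x ∨ x) ∨ (x ↔ y)) ∧ ((y ∧ y) ↔ z) = 3/4 ∧ 3/4 = 3/4
y → y = 1/2 → 1/2 = 1
(y → y) → x = 1 → 1/4 = 1/4
(((x ∨ x) ∨ (x ↔ y)) ∧ ((y ∧ y) ↔ z)) ∨ ((y → y) → x) = 3/4 ∨ 1/4 = 3/4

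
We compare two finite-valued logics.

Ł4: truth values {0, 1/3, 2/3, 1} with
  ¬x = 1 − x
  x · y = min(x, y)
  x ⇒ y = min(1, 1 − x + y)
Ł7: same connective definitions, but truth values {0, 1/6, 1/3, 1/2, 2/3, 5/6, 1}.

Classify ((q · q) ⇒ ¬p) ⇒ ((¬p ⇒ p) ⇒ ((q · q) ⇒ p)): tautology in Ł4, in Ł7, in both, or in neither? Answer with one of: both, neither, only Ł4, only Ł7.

both

In Ł4: every assignment gives 1 — tautology.
In Ł7: every assignment gives 1 — tautology.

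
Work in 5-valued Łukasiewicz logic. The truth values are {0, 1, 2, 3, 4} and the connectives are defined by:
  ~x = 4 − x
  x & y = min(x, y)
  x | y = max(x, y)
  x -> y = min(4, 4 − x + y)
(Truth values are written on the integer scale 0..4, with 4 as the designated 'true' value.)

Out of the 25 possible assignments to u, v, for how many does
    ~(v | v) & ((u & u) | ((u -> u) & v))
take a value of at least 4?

1

value 4: 1 assignment (counts)
value 3: 3 assignments
value 2: 7 assignments
value 1: 8 assignments
value 0: 6 assignments
So 1 of the 25 assignments meets the threshold.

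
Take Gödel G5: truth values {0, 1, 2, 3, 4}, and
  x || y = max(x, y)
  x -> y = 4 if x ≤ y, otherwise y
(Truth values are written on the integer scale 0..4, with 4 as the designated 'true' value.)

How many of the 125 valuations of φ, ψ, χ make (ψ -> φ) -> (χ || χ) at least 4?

55

value 4: 55 assignments (counts)
value 3: 15 assignments
value 2: 16 assignments
value 1: 18 assignments
value 0: 21 assignments
So 55 of the 125 assignments meet the threshold.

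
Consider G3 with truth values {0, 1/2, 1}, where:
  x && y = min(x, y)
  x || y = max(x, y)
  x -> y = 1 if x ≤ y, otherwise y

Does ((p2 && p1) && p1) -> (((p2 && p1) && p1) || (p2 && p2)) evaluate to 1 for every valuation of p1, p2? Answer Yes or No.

Yes

p1 = 0, p2 = 0 ↦ 1
p1 = 0, p2 = 1/2 ↦ 1
p1 = 0, p2 = 1 ↦ 1
p1 = 1/2, p2 = 0 ↦ 1
p1 = 1/2, p2 = 1/2 ↦ 1
p1 = 1/2, p2 = 1 ↦ 1
p1 = 1, p2 = 0 ↦ 1
p1 = 1, p2 = 1/2 ↦ 1
p1 = 1, p2 = 1 ↦ 1
Every assignment gives a value ≥ 1.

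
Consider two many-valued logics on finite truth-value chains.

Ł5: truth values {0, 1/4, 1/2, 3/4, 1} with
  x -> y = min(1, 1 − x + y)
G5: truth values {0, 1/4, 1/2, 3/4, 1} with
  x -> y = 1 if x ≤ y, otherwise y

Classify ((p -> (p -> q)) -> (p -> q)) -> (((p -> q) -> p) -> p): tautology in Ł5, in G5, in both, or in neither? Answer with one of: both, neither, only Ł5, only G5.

In Ł5: every assignment gives 1 — tautology.
In G5: at p = 1/4, q = 0 the value is 1/4 — not a tautology.

only Ł5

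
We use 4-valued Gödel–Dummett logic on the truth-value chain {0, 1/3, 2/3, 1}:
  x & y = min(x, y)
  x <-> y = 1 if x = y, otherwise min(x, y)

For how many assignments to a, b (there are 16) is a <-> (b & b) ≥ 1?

a = 0, b = 0 ↦ 1  ≥
a = 0, b = 1/3 ↦ 0  <
a = 0, b = 2/3 ↦ 0  <
a = 0, b = 1 ↦ 0  <
a = 1/3, b = 0 ↦ 0  <
a = 1/3, b = 1/3 ↦ 1  ≥
a = 1/3, b = 2/3 ↦ 1/3  <
a = 1/3, b = 1 ↦ 1/3  <
a = 2/3, b = 0 ↦ 0  <
a = 2/3, b = 1/3 ↦ 1/3  <
a = 2/3, b = 2/3 ↦ 1  ≥
a = 2/3, b = 1 ↦ 2/3  <
a = 1, b = 0 ↦ 0  <
a = 1, b = 1/3 ↦ 1/3  <
a = 1, b = 2/3 ↦ 2/3  <
a = 1, b = 1 ↦ 1  ≥
So 4 of the 16 assignments meet the threshold.

4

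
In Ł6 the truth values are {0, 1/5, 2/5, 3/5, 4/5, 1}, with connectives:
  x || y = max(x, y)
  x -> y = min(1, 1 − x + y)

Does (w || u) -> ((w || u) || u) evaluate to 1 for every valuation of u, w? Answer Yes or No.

At u = 3/5, w = 4/5, for instance:
w || u = 4/5 || 3/5 = 4/5
(w || u) || u = 4/5 || 3/5 = 4/5
(w || u) -> ((w || u) || u) = 4/5 -> 4/5 = 1
and checking the remaining 35 assignments likewise gives ≥ 1 in every case.

Yes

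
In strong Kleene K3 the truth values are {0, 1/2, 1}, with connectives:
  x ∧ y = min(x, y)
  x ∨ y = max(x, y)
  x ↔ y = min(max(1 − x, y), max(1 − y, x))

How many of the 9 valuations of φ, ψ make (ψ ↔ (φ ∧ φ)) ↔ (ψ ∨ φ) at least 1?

φ = 0, ψ = 0 ↦ 0  <
φ = 0, ψ = 1/2 ↦ 1/2  <
φ = 0, ψ = 1 ↦ 0  <
φ = 1/2, ψ = 0 ↦ 1/2  <
φ = 1/2, ψ = 1/2 ↦ 1/2  <
φ = 1/2, ψ = 1 ↦ 1/2  <
φ = 1, ψ = 0 ↦ 0  <
φ = 1, ψ = 1/2 ↦ 1/2  <
φ = 1, ψ = 1 ↦ 1  ≥
So 1 of the 9 assignments meets the threshold.

1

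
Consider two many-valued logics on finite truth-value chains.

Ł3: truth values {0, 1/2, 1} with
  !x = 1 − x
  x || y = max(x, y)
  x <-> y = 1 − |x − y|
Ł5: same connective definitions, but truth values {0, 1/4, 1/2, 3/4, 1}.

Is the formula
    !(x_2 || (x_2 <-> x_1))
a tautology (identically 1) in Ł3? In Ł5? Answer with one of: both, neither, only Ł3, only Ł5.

In Ł3: at x_1 = 0, x_2 = 0 the value is 0 — not a tautology.
In Ł5: at x_1 = 0, x_2 = 0 the value is 0 — not a tautology.

neither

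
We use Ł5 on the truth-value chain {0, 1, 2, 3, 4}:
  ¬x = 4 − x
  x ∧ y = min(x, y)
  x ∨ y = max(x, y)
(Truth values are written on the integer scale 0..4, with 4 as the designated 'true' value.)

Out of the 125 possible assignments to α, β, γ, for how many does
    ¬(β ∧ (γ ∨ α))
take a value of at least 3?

value 4: 29 assignments (counts)
value 3: 33 assignments (counts)
value 2: 31 assignments
value 1: 23 assignments
value 0: 9 assignments
So 62 of the 125 assignments meet the threshold.

62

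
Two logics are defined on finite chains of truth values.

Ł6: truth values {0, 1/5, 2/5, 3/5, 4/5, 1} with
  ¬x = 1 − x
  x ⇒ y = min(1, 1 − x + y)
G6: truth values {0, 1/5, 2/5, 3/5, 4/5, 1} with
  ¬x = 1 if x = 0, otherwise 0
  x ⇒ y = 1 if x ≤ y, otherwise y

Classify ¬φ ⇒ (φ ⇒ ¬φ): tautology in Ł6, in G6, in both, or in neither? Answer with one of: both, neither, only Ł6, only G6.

both

In Ł6: every assignment gives 1 — tautology.
In G6: every assignment gives 1 — tautology.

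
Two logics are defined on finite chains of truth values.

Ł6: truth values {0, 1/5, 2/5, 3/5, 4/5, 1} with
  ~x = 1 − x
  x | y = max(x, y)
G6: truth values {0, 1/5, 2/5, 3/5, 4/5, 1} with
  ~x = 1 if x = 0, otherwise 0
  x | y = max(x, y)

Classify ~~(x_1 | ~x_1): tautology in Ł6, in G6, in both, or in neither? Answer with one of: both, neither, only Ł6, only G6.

only G6

In Ł6: at x_1 = 1/5 the value is 4/5 — not a tautology.
In G6: every assignment gives 1 — tautology.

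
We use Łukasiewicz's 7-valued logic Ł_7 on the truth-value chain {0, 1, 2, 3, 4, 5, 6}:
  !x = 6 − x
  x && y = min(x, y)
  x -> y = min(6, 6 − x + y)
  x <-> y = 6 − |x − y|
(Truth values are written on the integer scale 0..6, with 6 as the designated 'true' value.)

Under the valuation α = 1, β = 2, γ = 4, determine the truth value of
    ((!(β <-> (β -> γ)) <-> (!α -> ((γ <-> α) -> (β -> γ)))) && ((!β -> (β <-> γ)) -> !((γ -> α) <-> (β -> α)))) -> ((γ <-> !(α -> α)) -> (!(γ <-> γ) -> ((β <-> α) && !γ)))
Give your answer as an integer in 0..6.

β -> γ = 2 -> 4 = 6
β <-> (β -> γ) = 2 <-> 6 = 2
!(β <-> (β -> γ)) = !2 = 4
!α = !1 = 5
γ <-> α = 4 <-> 1 = 3
β -> γ = 2 -> 4 = 6
(γ <-> α) -> (β -> γ) = 3 -> 6 = 6
!α -> ((γ <-> α) -> (β -> γ)) = 5 -> 6 = 6
!(β <-> (β -> γ)) <-> (!α -> ((γ <-> α) -> (β -> γ))) = 4 <-> 6 = 4
!β = !2 = 4
β <-> γ = 2 <-> 4 = 4
!β -> (β <-> γ) = 4 -> 4 = 6
γ -> α = 4 -> 1 = 3
β -> α = 2 -> 1 = 5
(γ -> α) <-> (β -> α) = 3 <-> 5 = 4
!((γ -> α) <-> (β -> α)) = !4 = 2
(!β -> (β <-> γ)) -> !((γ -> α) <-> (β -> α)) = 6 -> 2 = 2
(!(β <-> (β -> γ)) <-> (!α -> ((γ <-> α) -> (β -> γ)))) && ((!β -> (β <-> γ)) -> !((γ -> α) <-> (β -> α))) = 4 && 2 = 2
α -> α = 1 -> 1 = 6
!(α -> α) = !6 = 0
γ <-> !(α -> α) = 4 <-> 0 = 2
γ <-> γ = 4 <-> 4 = 6
!(γ <-> γ) = !6 = 0
β <-> α = 2 <-> 1 = 5
!γ = !4 = 2
(β <-> α) && !γ = 5 && 2 = 2
!(γ <-> γ) -> ((β <-> α) && !γ) = 0 -> 2 = 6
(γ <-> !(α -> α)) -> (!(γ <-> γ) -> ((β <-> α) && !γ)) = 2 -> 6 = 6
((!(β <-> (β -> γ)) <-> (!α -> ((γ <-> α) -> (β -> γ)))) && ((!β -> (β <-> γ)) -> !((γ -> α) <-> (β -> α)))) -> ((γ <-> !(α -> α)) -> (!(γ <-> γ) -> ((β <-> α) && !γ))) = 2 -> 6 = 6

6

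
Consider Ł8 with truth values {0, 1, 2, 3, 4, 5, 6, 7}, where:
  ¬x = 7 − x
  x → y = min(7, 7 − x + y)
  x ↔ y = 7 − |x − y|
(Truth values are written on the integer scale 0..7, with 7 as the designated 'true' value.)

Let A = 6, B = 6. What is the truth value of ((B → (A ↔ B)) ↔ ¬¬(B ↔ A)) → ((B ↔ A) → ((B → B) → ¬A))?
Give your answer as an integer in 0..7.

A ↔ B = 6 ↔ 6 = 7
B → (A ↔ B) = 6 → 7 = 7
B ↔ A = 6 ↔ 6 = 7
¬(B ↔ A) = ¬7 = 0
¬¬(B ↔ A) = ¬0 = 7
(B → (A ↔ B)) ↔ ¬¬(B ↔ A) = 7 ↔ 7 = 7
B ↔ A = 6 ↔ 6 = 7
B → B = 6 → 6 = 7
¬A = ¬6 = 1
(B → B) → ¬A = 7 → 1 = 1
(B ↔ A) → ((B → B) → ¬A) = 7 → 1 = 1
((B → (A ↔ B)) ↔ ¬¬(B ↔ A)) → ((B ↔ A) → ((B → B) → ¬A)) = 7 → 1 = 1

1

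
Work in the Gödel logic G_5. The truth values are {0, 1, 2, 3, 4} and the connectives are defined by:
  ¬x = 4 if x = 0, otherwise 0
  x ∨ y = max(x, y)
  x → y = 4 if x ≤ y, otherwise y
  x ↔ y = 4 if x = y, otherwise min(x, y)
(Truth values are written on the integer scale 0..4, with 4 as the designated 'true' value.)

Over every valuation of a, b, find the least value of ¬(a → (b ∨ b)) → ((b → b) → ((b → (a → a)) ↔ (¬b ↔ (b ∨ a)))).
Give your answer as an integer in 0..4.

Take a = 1, b = 0:
b ∨ b = 0 ∨ 0 = 0
a → (b ∨ b) = 1 → 0 = 0
¬(a → (b ∨ b)) = ¬0 = 4
b → b = 0 → 0 = 4
a → a = 1 → 1 = 4
b → (a → a) = 0 → 4 = 4
¬b = ¬0 = 4
b ∨ a = 0 ∨ 1 = 1
¬b ↔ (b ∨ a) = 4 ↔ 1 = 1
(b → (a → a)) ↔ (¬b ↔ (b ∨ a)) = 4 ↔ 1 = 1
(b → b) → ((b → (a → a)) ↔ (¬b ↔ (b ∨ a))) = 4 → 1 = 1
¬(a → (b ∨ b)) → ((b → b) → ((b → (a → a)) ↔ (¬b ↔ (b ∨ a)))) = 4 → 1 = 1
No assignment yields a value below 1, so this is the minimum.

1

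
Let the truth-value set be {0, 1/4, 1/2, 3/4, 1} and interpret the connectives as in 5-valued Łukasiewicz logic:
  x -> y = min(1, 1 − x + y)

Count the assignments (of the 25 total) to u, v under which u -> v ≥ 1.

15

value 1: 15 assignments (counts)
value 3/4: 4 assignments
value 1/2: 3 assignments
value 1/4: 2 assignments
value 0: 1 assignment
So 15 of the 25 assignments meet the threshold.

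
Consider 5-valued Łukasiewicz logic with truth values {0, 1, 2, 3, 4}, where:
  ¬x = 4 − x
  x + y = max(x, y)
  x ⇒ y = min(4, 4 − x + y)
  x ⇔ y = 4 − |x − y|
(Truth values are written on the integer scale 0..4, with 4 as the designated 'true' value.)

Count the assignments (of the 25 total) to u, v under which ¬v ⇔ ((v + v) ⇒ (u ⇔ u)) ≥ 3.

value 4: 5 assignments (counts)
value 3: 5 assignments (counts)
value 2: 5 assignments
value 1: 5 assignments
value 0: 5 assignments
So 10 of the 25 assignments meet the threshold.

10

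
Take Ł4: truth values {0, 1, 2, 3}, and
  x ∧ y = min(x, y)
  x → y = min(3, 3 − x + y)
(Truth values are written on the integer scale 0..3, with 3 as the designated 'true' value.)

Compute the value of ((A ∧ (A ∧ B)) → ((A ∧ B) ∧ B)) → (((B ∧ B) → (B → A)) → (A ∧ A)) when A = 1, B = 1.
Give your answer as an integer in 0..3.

A ∧ B = 1 ∧ 1 = 1
A ∧ (A ∧ B) = 1 ∧ 1 = 1
A ∧ B = 1 ∧ 1 = 1
(A ∧ B) ∧ B = 1 ∧ 1 = 1
(A ∧ (A ∧ B)) → ((A ∧ B) ∧ B) = 1 → 1 = 3
B ∧ B = 1 ∧ 1 = 1
B → A = 1 → 1 = 3
(B ∧ B) → (B → A) = 1 → 3 = 3
A ∧ A = 1 ∧ 1 = 1
((B ∧ B) → (B → A)) → (A ∧ A) = 3 → 1 = 1
((A ∧ (A ∧ B)) → ((A ∧ B) ∧ B)) → (((B ∧ B) → (B → A)) → (A ∧ A)) = 3 → 1 = 1

1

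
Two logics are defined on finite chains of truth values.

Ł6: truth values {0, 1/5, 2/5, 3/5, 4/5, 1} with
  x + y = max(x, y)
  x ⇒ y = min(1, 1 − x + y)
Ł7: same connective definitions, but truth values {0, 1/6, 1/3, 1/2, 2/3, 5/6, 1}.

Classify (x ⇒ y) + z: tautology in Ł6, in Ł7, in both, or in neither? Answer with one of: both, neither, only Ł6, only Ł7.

neither

In Ł6: at x = 1/5, y = 0, z = 0 the value is 4/5 — not a tautology.
In Ł7: at x = 1/6, y = 0, z = 0 the value is 5/6 — not a tautology.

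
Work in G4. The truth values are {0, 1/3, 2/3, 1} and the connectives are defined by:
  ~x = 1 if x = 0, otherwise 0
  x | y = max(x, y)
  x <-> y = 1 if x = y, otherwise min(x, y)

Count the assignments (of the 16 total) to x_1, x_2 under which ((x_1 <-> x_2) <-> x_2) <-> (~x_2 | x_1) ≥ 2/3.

x_1 = 0, x_2 = 0 ↦ 0  <
x_1 = 0, x_2 = 1/3 ↦ 1  ≥
x_1 = 0, x_2 = 2/3 ↦ 1  ≥
x_1 = 0, x_2 = 1 ↦ 1  ≥
x_1 = 1/3, x_2 = 0 ↦ 1  ≥
x_1 = 1/3, x_2 = 1/3 ↦ 1  ≥
x_1 = 1/3, x_2 = 2/3 ↦ 1  ≥
x_1 = 1/3, x_2 = 1 ↦ 1  ≥
x_1 = 2/3, x_2 = 0 ↦ 1  ≥
x_1 = 2/3, x_2 = 1/3 ↦ 2/3  ≥
x_1 = 2/3, x_2 = 2/3 ↦ 1  ≥
x_1 = 2/3, x_2 = 1 ↦ 1  ≥
x_1 = 1, x_2 = 0 ↦ 1  ≥
x_1 = 1, x_2 = 1/3 ↦ 1  ≥
x_1 = 1, x_2 = 2/3 ↦ 1  ≥
x_1 = 1, x_2 = 1 ↦ 1  ≥
So 15 of the 16 assignments meet the threshold.

15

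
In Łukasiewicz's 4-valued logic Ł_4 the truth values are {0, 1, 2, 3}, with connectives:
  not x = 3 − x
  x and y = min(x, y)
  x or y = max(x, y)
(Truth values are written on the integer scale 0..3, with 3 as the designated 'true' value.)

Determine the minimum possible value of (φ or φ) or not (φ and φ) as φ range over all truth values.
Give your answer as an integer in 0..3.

Take φ = 1:
φ or φ = 1 or 1 = 1
φ and φ = 1 and 1 = 1
not (φ and φ) = not 1 = 2
(φ or φ) or not (φ and φ) = 1 or 2 = 2
No assignment yields a value below 2, so this is the minimum.

2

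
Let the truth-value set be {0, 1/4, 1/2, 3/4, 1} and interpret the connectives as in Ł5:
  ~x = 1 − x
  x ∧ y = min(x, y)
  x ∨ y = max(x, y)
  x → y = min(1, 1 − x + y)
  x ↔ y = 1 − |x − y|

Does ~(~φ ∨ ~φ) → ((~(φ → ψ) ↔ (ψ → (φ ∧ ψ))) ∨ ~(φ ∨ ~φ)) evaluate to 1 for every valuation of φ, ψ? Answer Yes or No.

No

Counterexample: take φ = 3/4, ψ = 1/4.
~φ = ~3/4 = 1/4
~φ = ~3/4 = 1/4
~φ ∨ ~φ = 1/4 ∨ 1/4 = 1/4
~(~φ ∨ ~φ) = ~1/4 = 3/4
φ → ψ = 3/4 → 1/4 = 1/2
~(φ → ψ) = ~1/2 = 1/2
φ ∧ ψ = 3/4 ∧ 1/4 = 1/4
ψ → (φ ∧ ψ) = 1/4 → 1/4 = 1
~(φ → ψ) ↔ (ψ → (φ ∧ ψ)) = 1/2 ↔ 1 = 1/2
~φ = ~3/4 = 1/4
φ ∨ ~φ = 3/4 ∨ 1/4 = 3/4
~(φ ∨ ~φ) = ~3/4 = 1/4
(~(φ → ψ) ↔ (ψ → (φ ∧ ψ))) ∨ ~(φ ∨ ~φ) = 1/2 ∨ 1/4 = 1/2
~(~φ ∨ ~φ) → ((~(φ → ψ) ↔ (ψ → (φ ∧ ψ))) ∨ ~(φ ∨ ~φ)) = 3/4 → 1/2 = 3/4
This gives 3/4 ≠ 1.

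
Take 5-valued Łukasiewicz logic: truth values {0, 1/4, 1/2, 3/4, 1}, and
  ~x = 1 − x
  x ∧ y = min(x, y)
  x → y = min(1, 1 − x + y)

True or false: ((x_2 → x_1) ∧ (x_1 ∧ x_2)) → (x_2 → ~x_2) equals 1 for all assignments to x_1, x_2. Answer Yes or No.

No

Counterexample: take x_1 = 1/4, x_2 = 1.
x_2 → x_1 = 1 → 1/4 = 1/4
x_1 ∧ x_2 = 1/4 ∧ 1 = 1/4
(x_2 → x_1) ∧ (x_1 ∧ x_2) = 1/4 ∧ 1/4 = 1/4
~x_2 = ~1 = 0
x_2 → ~x_2 = 1 → 0 = 0
((x_2 → x_1) ∧ (x_1 ∧ x_2)) → (x_2 → ~x_2) = 1/4 → 0 = 3/4
This gives 3/4 ≠ 1.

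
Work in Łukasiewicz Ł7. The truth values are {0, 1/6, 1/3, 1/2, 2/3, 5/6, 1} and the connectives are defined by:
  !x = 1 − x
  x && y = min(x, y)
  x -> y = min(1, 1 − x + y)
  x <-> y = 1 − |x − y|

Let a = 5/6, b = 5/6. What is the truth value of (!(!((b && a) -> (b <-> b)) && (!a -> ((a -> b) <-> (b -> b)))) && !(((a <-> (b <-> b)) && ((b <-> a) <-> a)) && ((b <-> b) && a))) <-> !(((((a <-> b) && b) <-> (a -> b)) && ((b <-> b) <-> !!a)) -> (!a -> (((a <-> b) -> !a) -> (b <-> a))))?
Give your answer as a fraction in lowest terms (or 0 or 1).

5/6

b && a = 5/6 && 5/6 = 5/6
b <-> b = 5/6 <-> 5/6 = 1
(b && a) -> (b <-> b) = 5/6 -> 1 = 1
!((b && a) -> (b <-> b)) = !1 = 0
!a = !5/6 = 1/6
a -> b = 5/6 -> 5/6 = 1
b -> b = 5/6 -> 5/6 = 1
(a -> b) <-> (b -> b) = 1 <-> 1 = 1
!a -> ((a -> b) <-> (b -> b)) = 1/6 -> 1 = 1
!((b && a) -> (b <-> b)) && (!a -> ((a -> b) <-> (b -> b))) = 0 && 1 = 0
!(!((b && a) -> (b <-> b)) && (!a -> ((a -> b) <-> (b -> b)))) = !0 = 1
b <-> b = 5/6 <-> 5/6 = 1
a <-> (b <-> b) = 5/6 <-> 1 = 5/6
b <-> a = 5/6 <-> 5/6 = 1
(b <-> a) <-> a = 1 <-> 5/6 = 5/6
(a <-> (b <-> b)) && ((b <-> a) <-> a) = 5/6 && 5/6 = 5/6
b <-> b = 5/6 <-> 5/6 = 1
(b <-> b) && a = 1 && 5/6 = 5/6
((a <-> (b <-> b)) && ((b <-> a) <-> a)) && ((b <-> b) && a) = 5/6 && 5/6 = 5/6
!(((a <-> (b <-> b)) && ((b <-> a) <-> a)) && ((b <-> b) && a)) = !5/6 = 1/6
!(!((b && a) -> (b <-> b)) && (!a -> ((a -> b) <-> (b -> b)))) && !(((a <-> (b <-> b)) && ((b <-> a) <-> a)) && ((b <-> b) && a)) = 1 && 1/6 = 1/6
a <-> b = 5/6 <-> 5/6 = 1
(a <-> b) && b = 1 && 5/6 = 5/6
a -> b = 5/6 -> 5/6 = 1
((a <-> b) && b) <-> (a -> b) = 5/6 <-> 1 = 5/6
b <-> b = 5/6 <-> 5/6 = 1
!a = !5/6 = 1/6
!!a = !1/6 = 5/6
(b <-> b) <-> !!a = 1 <-> 5/6 = 5/6
(((a <-> b) && b) <-> (a -> b)) && ((b <-> b) <-> !!a) = 5/6 && 5/6 = 5/6
!a = !5/6 = 1/6
a <-> b = 5/6 <-> 5/6 = 1
!a = !5/6 = 1/6
(a <-> b) -> !a = 1 -> 1/6 = 1/6
b <-> a = 5/6 <-> 5/6 = 1
((a <-> b) -> !a) -> (b <-> a) = 1/6 -> 1 = 1
!a -> (((a <-> b) -> !a) -> (b <-> a)) = 1/6 -> 1 = 1
((((a <-> b) && b) <-> (a -> b)) && ((b <-> b) <-> !!a)) -> (!a -> (((a <-> b) -> !a) -> (b <-> a))) = 5/6 -> 1 = 1
!(((((a <-> b) && b) <-> (a -> b)) && ((b <-> b) <-> !!a)) -> (!a -> (((a <-> b) -> !a) -> (b <-> a)))) = !1 = 0
(!(!((b && a) -> (b <-> b)) && (!a -> ((a -> b) <-> (b -> b)))) && !(((a <-> (b <-> b)) && ((b <-> a) <-> a)) && ((b <-> b) && a))) <-> !(((((a <-> b) && b) <-> (a -> b)) && ((b <-> b) <-> !!a)) -> (!a -> (((a <-> b) -> !a) -> (b <-> a)))) = 1/6 <-> 0 = 5/6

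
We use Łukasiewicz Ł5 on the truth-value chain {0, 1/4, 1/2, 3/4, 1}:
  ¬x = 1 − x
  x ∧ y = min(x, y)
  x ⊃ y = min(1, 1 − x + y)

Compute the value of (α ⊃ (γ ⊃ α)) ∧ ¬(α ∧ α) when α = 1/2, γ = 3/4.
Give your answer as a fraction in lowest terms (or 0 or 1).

1/2

γ ⊃ α = 3/4 ⊃ 1/2 = 3/4
α ⊃ (γ ⊃ α) = 1/2 ⊃ 3/4 = 1
α ∧ α = 1/2 ∧ 1/2 = 1/2
¬(α ∧ α) = ¬1/2 = 1/2
(α ⊃ (γ ⊃ α)) ∧ ¬(α ∧ α) = 1 ∧ 1/2 = 1/2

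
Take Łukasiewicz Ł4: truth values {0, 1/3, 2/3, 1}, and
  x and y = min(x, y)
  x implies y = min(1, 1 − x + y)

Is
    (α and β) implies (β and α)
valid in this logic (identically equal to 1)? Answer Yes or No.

Yes

α = 0, β = 0 ↦ 1
α = 0, β = 1/3 ↦ 1
α = 0, β = 2/3 ↦ 1
α = 0, β = 1 ↦ 1
α = 1/3, β = 0 ↦ 1
α = 1/3, β = 1/3 ↦ 1
α = 1/3, β = 2/3 ↦ 1
α = 1/3, β = 1 ↦ 1
α = 2/3, β = 0 ↦ 1
α = 2/3, β = 1/3 ↦ 1
α = 2/3, β = 2/3 ↦ 1
α = 2/3, β = 1 ↦ 1
α = 1, β = 0 ↦ 1
α = 1, β = 1/3 ↦ 1
α = 1, β = 2/3 ↦ 1
α = 1, β = 1 ↦ 1
Every assignment gives a value ≥ 1.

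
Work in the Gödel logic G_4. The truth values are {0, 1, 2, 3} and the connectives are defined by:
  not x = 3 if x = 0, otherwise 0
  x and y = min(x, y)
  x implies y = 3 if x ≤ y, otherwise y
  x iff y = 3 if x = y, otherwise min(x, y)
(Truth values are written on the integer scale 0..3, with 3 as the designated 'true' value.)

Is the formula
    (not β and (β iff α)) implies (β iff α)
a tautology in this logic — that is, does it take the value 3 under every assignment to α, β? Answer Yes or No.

Yes

α = 0, β = 0 ↦ 3
α = 0, β = 1 ↦ 3
α = 0, β = 2 ↦ 3
α = 0, β = 3 ↦ 3
α = 1, β = 0 ↦ 3
α = 1, β = 1 ↦ 3
α = 1, β = 2 ↦ 3
α = 1, β = 3 ↦ 3
α = 2, β = 0 ↦ 3
α = 2, β = 1 ↦ 3
α = 2, β = 2 ↦ 3
α = 2, β = 3 ↦ 3
α = 3, β = 0 ↦ 3
α = 3, β = 1 ↦ 3
α = 3, β = 2 ↦ 3
α = 3, β = 3 ↦ 3
Every assignment gives a value ≥ 3.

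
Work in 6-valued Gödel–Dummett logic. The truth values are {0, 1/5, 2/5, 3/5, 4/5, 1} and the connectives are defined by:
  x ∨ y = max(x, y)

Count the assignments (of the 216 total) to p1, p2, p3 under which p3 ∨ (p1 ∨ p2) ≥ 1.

91

value 1: 91 assignments (counts)
value 4/5: 61 assignments
value 3/5: 37 assignments
value 2/5: 19 assignments
value 1/5: 7 assignments
value 0: 1 assignment
So 91 of the 216 assignments meet the threshold.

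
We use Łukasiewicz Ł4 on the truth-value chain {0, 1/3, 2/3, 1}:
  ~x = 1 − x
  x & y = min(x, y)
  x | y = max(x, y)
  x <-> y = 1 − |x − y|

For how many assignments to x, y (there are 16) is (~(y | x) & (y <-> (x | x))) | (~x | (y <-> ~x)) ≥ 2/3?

13

x = 0, y = 0 ↦ 1  ≥
x = 0, y = 1/3 ↦ 1  ≥
x = 0, y = 2/3 ↦ 1  ≥
x = 0, y = 1 ↦ 1  ≥
x = 1/3, y = 0 ↦ 2/3  ≥
x = 1/3, y = 1/3 ↦ 2/3  ≥
x = 1/3, y = 2/3 ↦ 1  ≥
x = 1/3, y = 1 ↦ 2/3  ≥
x = 2/3, y = 0 ↦ 2/3  ≥
x = 2/3, y = 1/3 ↦ 1  ≥
x = 2/3, y = 2/3 ↦ 2/3  ≥
x = 2/3, y = 1 ↦ 1/3  <
x = 1, y = 0 ↦ 1  ≥
x = 1, y = 1/3 ↦ 2/3  ≥
x = 1, y = 2/3 ↦ 1/3  <
x = 1, y = 1 ↦ 0  <
So 13 of the 16 assignments meet the threshold.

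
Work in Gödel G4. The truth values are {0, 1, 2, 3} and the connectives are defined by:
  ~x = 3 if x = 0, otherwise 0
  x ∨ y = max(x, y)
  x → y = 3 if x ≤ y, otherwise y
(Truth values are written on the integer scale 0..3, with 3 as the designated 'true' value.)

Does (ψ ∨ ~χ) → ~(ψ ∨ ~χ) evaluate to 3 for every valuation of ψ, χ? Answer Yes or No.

Counterexample: take ψ = 0, χ = 0.
~χ = ~0 = 3
ψ ∨ ~χ = 0 ∨ 3 = 3
~χ = ~0 = 3
ψ ∨ ~χ = 0 ∨ 3 = 3
~(ψ ∨ ~χ) = ~3 = 0
(ψ ∨ ~χ) → ~(ψ ∨ ~χ) = 3 → 0 = 0
This gives 0 ≠ 3.

No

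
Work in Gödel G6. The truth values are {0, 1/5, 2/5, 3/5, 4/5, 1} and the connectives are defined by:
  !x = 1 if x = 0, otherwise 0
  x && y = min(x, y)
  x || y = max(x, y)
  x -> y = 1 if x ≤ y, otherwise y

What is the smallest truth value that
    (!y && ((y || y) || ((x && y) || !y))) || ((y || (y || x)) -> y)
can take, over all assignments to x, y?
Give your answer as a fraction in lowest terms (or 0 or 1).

Take x = 2/5, y = 1/5:
!y = !1/5 = 0
y || y = 1/5 || 1/5 = 1/5
x && y = 2/5 && 1/5 = 1/5
!y = !1/5 = 0
(x && y) || !y = 1/5 || 0 = 1/5
(y || y) || ((x && y) || !y) = 1/5 || 1/5 = 1/5
!y && ((y || y) || ((x && y) || !y)) = 0 && 1/5 = 0
y || x = 1/5 || 2/5 = 2/5
y || (y || x) = 1/5 || 2/5 = 2/5
(y || (y || x)) -> y = 2/5 -> 1/5 = 1/5
(!y && ((y || y) || ((x && y) || !y))) || ((y || (y || x)) -> y) = 0 || 1/5 = 1/5
No assignment yields a value below 1/5, so this is the minimum.

1/5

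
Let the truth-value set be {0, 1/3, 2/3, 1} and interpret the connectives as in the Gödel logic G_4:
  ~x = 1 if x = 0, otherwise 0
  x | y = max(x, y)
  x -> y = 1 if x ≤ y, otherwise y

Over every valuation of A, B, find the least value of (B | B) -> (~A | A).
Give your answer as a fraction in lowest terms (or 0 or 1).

1/3

Take A = 1/3, B = 2/3:
B | B = 2/3 | 2/3 = 2/3
~A = ~1/3 = 0
~A | A = 0 | 1/3 = 1/3
(B | B) -> (~A | A) = 2/3 -> 1/3 = 1/3
No assignment yields a value below 1/3, so this is the minimum.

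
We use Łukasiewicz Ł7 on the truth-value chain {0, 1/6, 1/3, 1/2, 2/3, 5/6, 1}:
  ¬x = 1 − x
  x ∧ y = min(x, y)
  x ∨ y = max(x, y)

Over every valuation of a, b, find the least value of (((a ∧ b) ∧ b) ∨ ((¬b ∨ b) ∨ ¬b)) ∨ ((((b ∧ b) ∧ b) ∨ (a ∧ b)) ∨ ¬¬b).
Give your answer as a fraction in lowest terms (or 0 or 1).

Take a = 0, b = 1/2:
a ∧ b = 0 ∧ 1/2 = 0
(a ∧ b) ∧ b = 0 ∧ 1/2 = 0
¬b = ¬1/2 = 1/2
¬b ∨ b = 1/2 ∨ 1/2 = 1/2
¬b = ¬1/2 = 1/2
(¬b ∨ b) ∨ ¬b = 1/2 ∨ 1/2 = 1/2
((a ∧ b) ∧ b) ∨ ((¬b ∨ b) ∨ ¬b) = 0 ∨ 1/2 = 1/2
b ∧ b = 1/2 ∧ 1/2 = 1/2
(b ∧ b) ∧ b = 1/2 ∧ 1/2 = 1/2
a ∧ b = 0 ∧ 1/2 = 0
((b ∧ b) ∧ b) ∨ (a ∧ b) = 1/2 ∨ 0 = 1/2
¬b = ¬1/2 = 1/2
¬¬b = ¬1/2 = 1/2
(((b ∧ b) ∧ b) ∨ (a ∧ b)) ∨ ¬¬b = 1/2 ∨ 1/2 = 1/2
(((a ∧ b) ∧ b) ∨ ((¬b ∨ b) ∨ ¬b)) ∨ ((((b ∧ b) ∧ b) ∨ (a ∧ b)) ∨ ¬¬b) = 1/2 ∨ 1/2 = 1/2
No assignment yields a value below 1/2, so this is the minimum.

1/2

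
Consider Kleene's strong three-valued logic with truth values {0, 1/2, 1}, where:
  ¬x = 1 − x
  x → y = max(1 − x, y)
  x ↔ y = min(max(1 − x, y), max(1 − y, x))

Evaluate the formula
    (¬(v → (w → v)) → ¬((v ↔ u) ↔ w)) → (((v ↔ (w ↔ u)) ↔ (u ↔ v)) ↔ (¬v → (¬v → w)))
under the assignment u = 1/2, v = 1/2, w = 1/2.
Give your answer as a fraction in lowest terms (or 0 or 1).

w → v = 1/2 → 1/2 = 1/2
v → (w → v) = 1/2 → 1/2 = 1/2
¬(v → (w → v)) = ¬1/2 = 1/2
v ↔ u = 1/2 ↔ 1/2 = 1/2
(v ↔ u) ↔ w = 1/2 ↔ 1/2 = 1/2
¬((v ↔ u) ↔ w) = ¬1/2 = 1/2
¬(v → (w → v)) → ¬((v ↔ u) ↔ w) = 1/2 → 1/2 = 1/2
w ↔ u = 1/2 ↔ 1/2 = 1/2
v ↔ (w ↔ u) = 1/2 ↔ 1/2 = 1/2
u ↔ v = 1/2 ↔ 1/2 = 1/2
(v ↔ (w ↔ u)) ↔ (u ↔ v) = 1/2 ↔ 1/2 = 1/2
¬v = ¬1/2 = 1/2
¬v = ¬1/2 = 1/2
¬v → w = 1/2 → 1/2 = 1/2
¬v → (¬v → w) = 1/2 → 1/2 = 1/2
((v ↔ (w ↔ u)) ↔ (u ↔ v)) ↔ (¬v → (¬v → w)) = 1/2 ↔ 1/2 = 1/2
(¬(v → (w → v)) → ¬((v ↔ u) ↔ w)) → (((v ↔ (w ↔ u)) ↔ (u ↔ v)) ↔ (¬v → (¬v → w))) = 1/2 → 1/2 = 1/2

1/2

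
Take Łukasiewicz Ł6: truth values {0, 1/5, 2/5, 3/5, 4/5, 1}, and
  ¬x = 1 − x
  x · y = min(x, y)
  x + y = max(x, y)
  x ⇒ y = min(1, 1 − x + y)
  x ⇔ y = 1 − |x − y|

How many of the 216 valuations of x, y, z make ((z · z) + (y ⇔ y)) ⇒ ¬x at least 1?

value 1: 36 assignments (counts)
value 4/5: 36 assignments
value 3/5: 36 assignments
value 2/5: 36 assignments
value 1/5: 36 assignments
value 0: 36 assignments
So 36 of the 216 assignments meet the threshold.

36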